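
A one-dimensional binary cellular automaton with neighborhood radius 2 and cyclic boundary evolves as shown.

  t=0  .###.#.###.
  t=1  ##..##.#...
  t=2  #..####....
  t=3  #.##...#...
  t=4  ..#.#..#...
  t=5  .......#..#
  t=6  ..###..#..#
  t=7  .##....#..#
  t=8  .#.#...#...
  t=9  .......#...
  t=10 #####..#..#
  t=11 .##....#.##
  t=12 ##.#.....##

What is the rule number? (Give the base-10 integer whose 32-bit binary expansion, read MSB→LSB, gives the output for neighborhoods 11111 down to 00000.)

2380800209

  #####|#  b31=1 t=10,i=1
  ####.|.  b30=0 t=2,i=5
  ###.#|.  b29=0 t=0,i=3
  ###..|.  b28=0 t=0,i=9
  ##.##|#  b27=1 t=11,i=0
  ##.#.|#  b26=1 t=0,i=4
  ##..#|.  b25=0 t=0,i=10
  ##...|#  b24=1 t=2,i=7
  #.###|#  b23=1 t=0,i=7
  #.##.|#  b22=1 t=3,i=2
  #.#.#|#  b21=1 t=0,i=5
  #.#..|.  b20=0 t=1,i=7
  #..##|#  b19=1 t=0,i=0
  #..#.|.  b18=0 t=4,i=6
  #...#|.  b17=0 t=1,i=9
  #....|.  b16=0 t=2,i=8
  .####|.  b15=0 t=2,i=4
  .###.|.  b14=0 t=0,i=2
  .##.#|#  b13=1 t=1,i=5
  .##..|.  b12=0 t=1,i=1
  .#.##|.  b11=0 t=0,i=6
  .#.#.|.  b10=0 t=4,i=3
  .#..#|.  b9=0 t=2,i=1
  .#...|.  b8=0 t=1,i=8
  ..###|#  b7=1 t=0,i=1
  ..##.|#  b6=1 t=1,i=0
  ..#.#|.  b5=0 t=3,i=0
  ..#..|#  b4=1 t=2,i=0
  ...##|.  b3=0 t=1,i=10
  ...#.|.  b2=0 t=2,i=10
  ....#|.  b1=0 t=2,i=9
  .....|#  b0=1 t=4,i=10
  bits 10001101111010000010000011010001 = 2380800209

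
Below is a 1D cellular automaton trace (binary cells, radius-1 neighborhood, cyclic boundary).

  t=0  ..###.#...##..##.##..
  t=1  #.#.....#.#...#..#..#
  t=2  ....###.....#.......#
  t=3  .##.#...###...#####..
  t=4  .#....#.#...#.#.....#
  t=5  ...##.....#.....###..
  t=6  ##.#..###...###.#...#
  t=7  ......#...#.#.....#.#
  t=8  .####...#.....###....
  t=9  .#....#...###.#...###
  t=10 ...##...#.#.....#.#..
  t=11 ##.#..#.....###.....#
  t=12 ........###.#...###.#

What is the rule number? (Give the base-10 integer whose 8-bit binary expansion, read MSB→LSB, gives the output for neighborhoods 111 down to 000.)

  nb ###: next=.  (t=0,i=3, bit7=0)
  nb ##.: next=.  (t=0,i=4, bit6=0)
  nb #.#: next=.  (t=0,i=5, bit5=0)
  nb #..: next=.  (t=0,i=7, bit4=0)
  nb .##: next=#  (t=0,i=2, bit3=1)
  nb .#.: next=.  (t=0,i=6, bit2=0)
  nb ..#: next=.  (t=0,i=1, bit1=0)
  nb ...: next=#  (t=0,i=0, bit0=1)
  bits 00001001 = 9

9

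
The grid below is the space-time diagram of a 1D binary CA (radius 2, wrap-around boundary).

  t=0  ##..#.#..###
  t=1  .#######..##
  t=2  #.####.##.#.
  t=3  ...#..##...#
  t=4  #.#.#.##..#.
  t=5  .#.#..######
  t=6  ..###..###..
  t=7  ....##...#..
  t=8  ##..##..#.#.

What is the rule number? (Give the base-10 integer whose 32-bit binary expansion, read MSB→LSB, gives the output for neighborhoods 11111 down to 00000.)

2589235045

  [31] ##### => #  t=0,i=11
  [30] ####. => .  t=0,i=0
  [29] ###.# => .  t=2,i=5
  [28] ###.. => #  t=0,i=1
  [27] ##.## => #  t=1,i=0
  [26] ##.#. => .  t=2,i=9
  [25] ##..# => #  t=0,i=2
  [24] ##... => .  t=3,i=8
  [23] #.### => .  t=1,i=1
  [22] #.##. => #  t=2,i=7
  [21] #.#.# => .  t=2,i=0
  [20] #.#.. => #  t=0,i=6
  [19] #..## => .  t=0,i=8
  [18] #..#. => #  t=0,i=3
  [17] #...# => .  t=3,i=1
  [16] #.... => .  t=6,i=11
  [15] .#### => #  t=0,i=10
  [14] .###. => .  t=6,i=3
  [13] .##.# => .  t=1,i=11
  [12] .##.. => #  t=3,i=7
  [11] .#.## => .  t=2,i=1
  [10] .#.#. => #  t=0,i=5
  [9] .#..# => #  t=0,i=7
  [8] .#... => #  t=3,i=0
  [7] ..### => .  t=0,i=9
  [6] ..##. => #  t=1,i=10
  [5] ..#.# => #  t=0,i=4
  [4] ..#.. => .  t=3,i=3
  [3] ...## => .  t=6,i=1
  [2] ...#. => #  t=3,i=2
  [1] ....# => .  t=6,i=0
  [0] ..... => #  t=7,i=0
  bits 10011010010101001001011101100101 = 2589235045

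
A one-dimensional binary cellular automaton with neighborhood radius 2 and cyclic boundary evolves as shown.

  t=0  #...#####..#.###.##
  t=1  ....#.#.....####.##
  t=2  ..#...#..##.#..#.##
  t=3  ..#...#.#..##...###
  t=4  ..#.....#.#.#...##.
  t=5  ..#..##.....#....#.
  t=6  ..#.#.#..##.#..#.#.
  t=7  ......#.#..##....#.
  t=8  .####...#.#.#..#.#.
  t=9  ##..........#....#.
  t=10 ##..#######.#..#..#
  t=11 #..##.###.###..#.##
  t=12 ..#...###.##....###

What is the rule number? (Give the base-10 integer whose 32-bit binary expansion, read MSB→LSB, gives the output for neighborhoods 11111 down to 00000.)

  nb #####: next=#  (t=0,i=6, bit31=1)
  nb ####.: next=.  (t=0,i=7, bit30=0)
  nb ###.#: next=#  (t=0,i=15, bit29=1)
  nb ###..: next=.  (t=0,i=0, bit28=0)
  nb ##.##: next=.  (t=0,i=16, bit27=0)
  nb ##.#.: next=#  (t=2,i=11, bit26=1)
  nb ##..#: next=.  (t=0,i=9, bit25=0)
  nb ##...: next=.  (t=0,i=1, bit24=0)
  nb #.###: next=#  (t=0,i=13, bit23=1)
  nb #.##.: next=#  (t=1,i=17, bit22=1)
  nb #.#.#: next=.  (t=4,i=10, bit21=0)
  nb #.#..: next=#  (t=1,i=6, bit20=1)
  nb #..##: next=#  (t=2,i=8, bit19=1)
  nb #..#.: next=.  (t=0,i=10, bit18=0)
  nb #...#: next=.  (t=0,i=2, bit17=0)
  nb #....: next=.  (t=1,i=1, bit16=0)
  nb .####: next=.  (t=0,i=5, bit15=0)
  nb .###.: next=#  (t=0,i=14, bit14=1)
  nb .##.#: next=.  (t=2,i=10, bit13=0)
  nb .##..: next=#  (t=1,i=18, bit12=1)
  nb .#.##: next=#  (t=0,i=12, bit11=1)
  nb .#.#.: next=.  (t=1,i=5, bit10=0)
  nb .#..#: next=.  (t=2,i=7, bit9=0)
  nb .#...: next=.  (t=1,i=7, bit8=0)
  nb ..###: next=#  (t=0,i=4, bit7=1)
  nb ..##.: next=.  (t=2,i=9, bit6=0)
  nb ..#.#: next=.  (t=0,i=11, bit5=0)
  nb ..#..: next=#  (t=2,i=2, bit4=1)
  nb ...##: next=.  (t=0,i=3, bit3=0)
  nb ...#.: next=.  (t=1,i=3, bit2=0)
  nb ....#: next=#  (t=1,i=2, bit1=1)
  nb .....: next=#  (t=1,i=9, bit0=1)
  bits 10100100110110000101100010010011 = 2765641875

2765641875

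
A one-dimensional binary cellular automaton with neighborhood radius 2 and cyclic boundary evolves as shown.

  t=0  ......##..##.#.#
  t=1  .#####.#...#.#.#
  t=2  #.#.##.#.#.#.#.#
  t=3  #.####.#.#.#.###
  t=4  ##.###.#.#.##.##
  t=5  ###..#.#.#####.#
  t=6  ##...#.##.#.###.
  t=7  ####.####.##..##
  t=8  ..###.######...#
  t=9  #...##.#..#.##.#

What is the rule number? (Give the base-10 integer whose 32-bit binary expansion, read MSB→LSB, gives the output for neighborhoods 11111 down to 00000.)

1769191995

  nb #####: next=.  (t=1,i=3, bit31=0)
  nb ####.: next=#  (t=1,i=4, bit30=1)
  nb ###.#: next=#  (t=1,i=5, bit29=1)
  nb ###..: next=.  (t=5,i=2, bit28=0)
  nb ##.##: next=#  (t=3,i=1, bit27=1)
  nb ##.#.: next=.  (t=0,i=12, bit26=0)
  nb ##..#: next=.  (t=0,i=8, bit25=0)
  nb ##...: next=#  (t=6,i=2, bit24=1)
  nb #.###: next=.  (t=1,i=1, bit23=0)
  nb #.##.: next=#  (t=2,i=4, bit22=1)
  nb #.#.#: next=#  (t=0,i=13, bit21=1)
  nb #.#..: next=#  (t=0,i=15, bit20=1)
  nb #..##: next=.  (t=0,i=9, bit19=0)
  nb #..#.: next=.  (t=5,i=4, bit18=0)
  nb #...#: next=#  (t=1,i=9, bit17=1)
  nb #....: next=#  (t=0,i=1, bit16=1)
  nb .####: next=#  (t=1,i=2, bit15=1)
  nb .###.: next=.  (t=4,i=4, bit14=0)
  nb .##.#: next=#  (t=0,i=11, bit13=1)
  nb .##..: next=#  (t=0,i=7, bit12=1)
  nb .#.##: next=#  (t=1,i=0, bit11=1)
  nb .#.#.: next=.  (t=0,i=14, bit10=0)
  nb .#..#: next=#  (t=8,i=0, bit9=1)
  nb .#...: next=.  (t=0,i=0, bit8=0)
  nb ..###: next=.  (t=7,i=14, bit7=0)
  nb ..##.: next=.  (t=0,i=6, bit6=0)
  nb ..#.#: next=#  (t=1,i=11, bit5=1)
  nb ..#..: next=#  (t=8,i=15, bit4=1)
  nb ...##: next=#  (t=0,i=5, bit3=1)
  nb ...#.: next=.  (t=1,i=10, bit2=0)
  nb ....#: next=#  (t=0,i=4, bit1=1)
  nb .....: next=#  (t=0,i=2, bit0=1)
  bits 01101001011100111011101000111011 = 1769191995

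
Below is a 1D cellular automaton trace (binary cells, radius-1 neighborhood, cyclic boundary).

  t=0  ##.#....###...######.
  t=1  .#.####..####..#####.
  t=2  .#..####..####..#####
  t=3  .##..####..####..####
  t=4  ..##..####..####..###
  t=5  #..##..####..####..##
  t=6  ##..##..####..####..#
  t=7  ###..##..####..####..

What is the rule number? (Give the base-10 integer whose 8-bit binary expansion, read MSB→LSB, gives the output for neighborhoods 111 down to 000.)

  nb ###: next=#  (t=0,i=9, bit7=1)
  nb ##.: next=#  (t=0,i=1, bit6=1)
  nb #.#: next=.  (t=0,i=2, bit5=0)
  nb #..: next=#  (t=0,i=4, bit4=1)
  nb .##: next=.  (t=0,i=0, bit3=0)
  nb .#.: next=#  (t=0,i=3, bit2=1)
  nb ..#: next=.  (t=0,i=7, bit1=0)
  nb ...: next=#  (t=0,i=5, bit0=1)
  bits 11010101 = 213

213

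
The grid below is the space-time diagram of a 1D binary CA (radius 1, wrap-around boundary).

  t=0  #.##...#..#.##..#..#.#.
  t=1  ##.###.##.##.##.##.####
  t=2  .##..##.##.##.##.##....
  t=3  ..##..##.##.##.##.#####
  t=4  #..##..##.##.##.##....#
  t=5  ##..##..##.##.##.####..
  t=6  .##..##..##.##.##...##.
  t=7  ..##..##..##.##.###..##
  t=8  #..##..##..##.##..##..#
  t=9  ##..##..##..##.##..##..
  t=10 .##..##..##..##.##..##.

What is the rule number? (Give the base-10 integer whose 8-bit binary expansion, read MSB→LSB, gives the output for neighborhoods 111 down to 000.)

  [7] ### => .  t=1,i=0
  [6] ##. => #  t=0,i=3
  [5] #.# => #  t=0,i=1
  [4] #.. => #  t=0,i=4
  [3] .## => .  t=0,i=2
  [2] .#. => #  t=0,i=0
  [1] ..# => .  t=0,i=6
  [0] ... => #  t=0,i=5
  bits 01110101 = 117

117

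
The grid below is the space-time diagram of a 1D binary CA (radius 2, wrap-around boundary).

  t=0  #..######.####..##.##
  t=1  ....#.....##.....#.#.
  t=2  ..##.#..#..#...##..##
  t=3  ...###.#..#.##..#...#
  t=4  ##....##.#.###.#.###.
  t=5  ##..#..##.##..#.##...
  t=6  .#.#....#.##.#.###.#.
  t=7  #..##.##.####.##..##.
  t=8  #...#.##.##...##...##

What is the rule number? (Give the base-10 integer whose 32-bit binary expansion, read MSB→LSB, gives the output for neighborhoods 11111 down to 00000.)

  ##### -> .   bit 31 = 0  t=0,i=5
  ####. -> .   bit 30 = 0  t=0,i=7
  ###.# -> .   bit 29 = 0  t=0,i=8
  ###.. -> .   bit 28 = 0  t=0,i=0
  ##.## -> .   bit 27 = 0  t=0,i=9
  ##.#. -> #   bit 26 = 1  t=2,i=4
  ##..# -> .   bit 25 = 0  t=0,i=1
  ##... -> .   bit 24 = 0  t=1,i=12
  #.### -> #   bit 23 = 1  t=0,i=10
  #.##. -> #   bit 22 = 1  t=3,i=12
  #.#.# -> .   bit 21 = 0  t=4,i=9
  #.#.. -> #   bit 20 = 1  t=1,i=19
  #..## -> .   bit 19 = 0  t=0,i=2
  #..#. -> #   bit 18 = 1  t=2,i=7
  #...# -> #   bit 17 = 1  t=2,i=13
  #.... -> .   bit 16 = 0  t=1,i=0
  .#### -> #   bit 15 = 1  t=0,i=4
  .###. -> .   bit 14 = 0  t=0,i=20
  .##.# -> #   bit 13 = 1  t=0,i=17
  .##.. -> #   bit 12 = 1  t=1,i=11
  .#.## -> #   bit 11 = 1  t=3,i=11
  .#.#. -> .   bit 10 = 0  t=1,i=18
  .#..# -> .   bit 9 = 0  t=2,i=6
  .#... -> #   bit 8 = 1  t=1,i=5
  ..### -> .   bit 7 = 0  t=0,i=3
  ..##. -> .   bit 6 = 0  t=0,i=16
  ..#.# -> .   bit 5 = 0  t=1,i=17
  ..#.. -> .   bit 4 = 0  t=1,i=4
  ...## -> .   bit 3 = 0  t=1,i=9
  ...#. -> #   bit 2 = 1  t=1,i=3
  ....# -> #   bit 1 = 1  t=1,i=2
  ..... -> .   bit 0 = 0  t=1,i=1
  bits 00000100110101101011100100000110 = 81180934

81180934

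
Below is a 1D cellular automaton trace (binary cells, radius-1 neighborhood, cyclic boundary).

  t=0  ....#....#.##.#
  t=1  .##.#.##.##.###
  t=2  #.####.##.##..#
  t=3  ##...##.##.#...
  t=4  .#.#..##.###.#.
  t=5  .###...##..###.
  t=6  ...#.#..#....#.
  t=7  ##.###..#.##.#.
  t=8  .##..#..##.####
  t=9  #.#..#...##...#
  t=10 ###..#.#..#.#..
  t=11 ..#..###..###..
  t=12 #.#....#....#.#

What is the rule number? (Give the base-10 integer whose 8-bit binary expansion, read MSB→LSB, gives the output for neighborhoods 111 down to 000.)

101

  [7] ### => .  t=1,i=13
  [6] ##. => #  t=0,i=12
  [5] #.# => #  t=0,i=10
  [4] #.. => .  t=0,i=0
  [3] .## => .  t=0,i=11
  [2] .#. => #  t=0,i=4
  [1] ..# => .  t=0,i=3
  [0] ... => #  t=0,i=1
  bits 01100101 = 101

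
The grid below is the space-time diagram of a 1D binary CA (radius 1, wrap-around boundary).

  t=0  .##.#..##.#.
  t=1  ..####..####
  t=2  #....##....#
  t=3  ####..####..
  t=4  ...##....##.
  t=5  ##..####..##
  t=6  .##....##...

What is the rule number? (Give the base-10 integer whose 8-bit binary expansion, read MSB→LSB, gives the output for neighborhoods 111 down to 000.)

  nb ###: next=.  (t=1,i=3, bit7=0)
  nb ##.: next=#  (t=0,i=2, bit6=1)
  nb #.#: next=#  (t=0,i=3, bit5=1)
  nb #..: next=#  (t=0,i=5, bit4=1)
  nb .##: next=.  (t=0,i=1, bit3=0)
  nb .#.: next=#  (t=0,i=4, bit2=1)
  nb ..#: next=.  (t=0,i=0, bit1=0)
  nb ...: next=#  (t=2,i=2, bit0=1)
  bits 01110101 = 117

117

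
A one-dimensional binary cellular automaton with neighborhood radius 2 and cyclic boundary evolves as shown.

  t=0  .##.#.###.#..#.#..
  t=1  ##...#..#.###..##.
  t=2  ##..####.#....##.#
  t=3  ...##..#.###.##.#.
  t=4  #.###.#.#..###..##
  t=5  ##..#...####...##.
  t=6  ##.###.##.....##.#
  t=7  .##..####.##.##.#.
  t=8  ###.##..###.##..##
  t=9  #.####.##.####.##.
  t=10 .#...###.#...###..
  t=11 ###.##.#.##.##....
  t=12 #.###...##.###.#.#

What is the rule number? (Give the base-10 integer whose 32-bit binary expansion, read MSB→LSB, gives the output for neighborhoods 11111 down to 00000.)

2824674269

  [31] ##### => #  t=8,i=0
  [30] ####. => .  t=2,i=6
  [29] ###.# => #  t=0,i=8
  [28] ###.. => .  t=1,i=12
  [27] ##.## => #  t=1,i=17
  [26] ##.#. => .  t=0,i=3
  [25] ##..# => .  t=1,i=13
  [24] ##... => .  t=1,i=2
  [23] #.### => .  t=0,i=6
  [22] #.##. => #  t=1,i=0
  [21] #.#.# => .  t=0,i=4
  [20] #.#.. => #  t=0,i=10
  [19] #..## => #  t=1,i=14
  [18] #..#. => #  t=0,i=12
  [17] #...# => .  t=0,i=17
  [16] #.... => #  t=2,i=11
  [15] .#### => .  t=2,i=5
  [14] .###. => .  t=0,i=7
  [13] .##.# => .  t=0,i=2
  [12] .##.. => #  t=1,i=1
  [11] .#.## => #  t=0,i=5
  [10] .#.#. => .  t=0,i=14
  [9] .#..# => #  t=0,i=11
  [8] .#... => #  t=0,i=16
  [7] ..### => #  t=2,i=4
  [6] ..##. => #  t=0,i=1
  [5] ..#.# => .  t=0,i=13
  [4] ..#.. => #  t=1,i=5
  [3] ...## => #  t=0,i=0
  [2] ...#. => #  t=1,i=4
  [1] ....# => .  t=2,i=12
  [0] ..... => #  t=6,i=11
  bits 10101000010111010001101111011101 = 2824674269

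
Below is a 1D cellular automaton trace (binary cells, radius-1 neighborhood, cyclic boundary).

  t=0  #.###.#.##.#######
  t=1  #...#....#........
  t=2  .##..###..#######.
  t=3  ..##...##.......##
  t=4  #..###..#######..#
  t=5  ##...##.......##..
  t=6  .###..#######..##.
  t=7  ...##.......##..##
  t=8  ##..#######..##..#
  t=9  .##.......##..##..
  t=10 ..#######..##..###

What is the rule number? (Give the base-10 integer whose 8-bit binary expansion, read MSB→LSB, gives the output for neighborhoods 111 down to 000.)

81

  ### -> .   bit 7 = 0  t=0,i=3
  ##. -> #   bit 6 = 1  t=0,i=0
  #.# -> .   bit 5 = 0  t=0,i=1
  #.. -> #   bit 4 = 1  t=1,i=1
  .## -> .   bit 3 = 0  t=0,i=2
  .#. -> .   bit 2 = 0  t=0,i=6
  ..# -> .   bit 1 = 0  t=1,i=3
  ... -> #   bit 0 = 1  t=1,i=2
  bits 01010001 = 81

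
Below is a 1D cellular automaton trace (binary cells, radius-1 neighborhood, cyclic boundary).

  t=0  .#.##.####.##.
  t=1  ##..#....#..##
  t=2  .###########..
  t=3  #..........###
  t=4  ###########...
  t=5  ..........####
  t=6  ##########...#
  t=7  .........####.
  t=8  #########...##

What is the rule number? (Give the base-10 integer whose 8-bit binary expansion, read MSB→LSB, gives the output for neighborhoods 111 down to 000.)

87

  [7] ### => .  t=0,i=7
  [6] ##. => #  t=0,i=4
  [5] #.# => .  t=0,i=2
  [4] #.. => #  t=0,i=13
  [3] .## => .  t=0,i=3
  [2] .#. => #  t=0,i=1
  [1] ..# => #  t=0,i=0
  [0] ... => #  t=1,i=6
  bits 01010111 = 87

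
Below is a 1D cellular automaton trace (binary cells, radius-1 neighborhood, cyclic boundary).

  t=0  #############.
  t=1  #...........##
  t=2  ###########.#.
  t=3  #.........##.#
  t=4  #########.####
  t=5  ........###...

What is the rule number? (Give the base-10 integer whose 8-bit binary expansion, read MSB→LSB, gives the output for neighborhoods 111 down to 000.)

  ### -> .   bit 7 = 0  t=0,i=1
  ##. -> #   bit 6 = 1  t=0,i=12
  #.# -> #   bit 5 = 1  t=0,i=13
  #.. -> #   bit 4 = 1  t=1,i=1
  .## -> #   bit 3 = 1  t=0,i=0
  .#. -> .   bit 2 = 0  t=2,i=12
  ..# -> .   bit 1 = 0  t=1,i=11
  ... -> #   bit 0 = 1  t=1,i=2
  bits 01111001 = 121

121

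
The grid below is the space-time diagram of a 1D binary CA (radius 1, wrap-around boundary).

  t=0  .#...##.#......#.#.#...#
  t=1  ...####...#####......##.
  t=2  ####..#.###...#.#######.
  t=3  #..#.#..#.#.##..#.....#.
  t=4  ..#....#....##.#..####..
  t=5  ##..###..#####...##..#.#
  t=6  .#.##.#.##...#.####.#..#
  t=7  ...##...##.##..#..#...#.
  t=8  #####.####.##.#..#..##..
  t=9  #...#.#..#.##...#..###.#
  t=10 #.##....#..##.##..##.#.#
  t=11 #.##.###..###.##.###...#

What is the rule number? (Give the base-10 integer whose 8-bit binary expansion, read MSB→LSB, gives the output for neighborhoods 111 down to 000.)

  nb ###: next=.  (t=1,i=4, bit7=0)
  nb ##.: next=#  (t=0,i=6, bit6=1)
  nb #.#: next=.  (t=0,i=0, bit5=0)
  nb #..: next=.  (t=0,i=2, bit4=0)
  nb .##: next=#  (t=0,i=5, bit3=1)
  nb .#.: next=.  (t=0,i=1, bit2=0)
  nb ..#: next=#  (t=0,i=4, bit1=1)
  nb ...: next=#  (t=0,i=3, bit0=1)
  bits 01001011 = 75

75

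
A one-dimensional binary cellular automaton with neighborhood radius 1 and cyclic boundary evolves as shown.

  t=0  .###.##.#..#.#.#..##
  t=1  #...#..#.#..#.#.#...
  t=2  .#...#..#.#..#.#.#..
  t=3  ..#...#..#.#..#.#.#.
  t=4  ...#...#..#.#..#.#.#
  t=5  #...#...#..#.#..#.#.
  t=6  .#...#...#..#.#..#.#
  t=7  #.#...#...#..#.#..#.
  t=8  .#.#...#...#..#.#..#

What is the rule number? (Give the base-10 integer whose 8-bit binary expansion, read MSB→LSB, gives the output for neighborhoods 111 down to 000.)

48

  ###|.  b7=0 t=0,i=2
  ##.|.  b6=0 t=0,i=3
  #.#|#  b5=1 t=0,i=0
  #..|#  b4=1 t=0,i=9
  .##|.  b3=0 t=0,i=1
  .#.|.  b2=0 t=0,i=8
  ..#|.  b1=0 t=0,i=10
  ...|.  b0=0 t=1,i=2
  bits 00110000 = 48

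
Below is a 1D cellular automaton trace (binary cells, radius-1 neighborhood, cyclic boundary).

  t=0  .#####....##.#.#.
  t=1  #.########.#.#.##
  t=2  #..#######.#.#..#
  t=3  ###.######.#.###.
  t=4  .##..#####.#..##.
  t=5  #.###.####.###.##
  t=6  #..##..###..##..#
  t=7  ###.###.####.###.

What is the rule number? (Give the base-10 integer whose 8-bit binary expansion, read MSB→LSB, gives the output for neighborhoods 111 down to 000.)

  nb ###: next=#  (t=0,i=2, bit7=1)
  nb ##.: next=#  (t=0,i=5, bit6=1)
  nb #.#: next=.  (t=0,i=12, bit5=0)
  nb #..: next=#  (t=0,i=6, bit4=1)
  nb .##: next=.  (t=0,i=1, bit3=0)
  nb .#.: next=#  (t=0,i=13, bit2=1)
  nb ..#: next=#  (t=0,i=0, bit1=1)
  nb ...: next=#  (t=0,i=7, bit0=1)
  bits 11010111 = 215

215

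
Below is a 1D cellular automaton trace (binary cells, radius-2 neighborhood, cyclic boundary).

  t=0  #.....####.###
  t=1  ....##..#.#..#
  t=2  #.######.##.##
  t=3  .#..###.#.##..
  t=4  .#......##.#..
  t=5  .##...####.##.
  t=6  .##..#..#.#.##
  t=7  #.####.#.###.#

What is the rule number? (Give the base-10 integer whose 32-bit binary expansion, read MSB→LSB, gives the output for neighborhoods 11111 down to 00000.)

3392421210

  #####|#  b31=1 t=2,i=4
  ####.|#  b30=1 t=0,i=8
  ###.#|.  b29=0 t=0,i=9
  ###..|.  b28=0 t=0,i=0
  ##.##|#  b27=1 t=0,i=10
  ##.#.|.  b26=0 t=3,i=7
  ##..#|#  b25=1 t=1,i=6
  ##...|.  b24=0 t=0,i=1
  #.###|.  b23=0 t=0,i=11
  #.##.|.  b22=0 t=2,i=9
  #.#.#|#  b21=1 t=3,i=8
  #.#..|#  b20=1 t=1,i=10
  #..##|.  b19=0 t=3,i=3
  #..#.|#  b18=1 t=1,i=7
  #...#|.  b17=0 t=3,i=13
  #....|.  b16=0 t=0,i=2
  .####|.  b15=0 t=0,i=7
  .###.|.  b14=0 t=2,i=13
  .##.#|#  b13=1 t=2,i=10
  .##..|#  b12=1 t=1,i=5
  .#.##|#  b11=1 t=3,i=9
  .#.#.|#  b10=1 t=1,i=9
  .#..#|.  b9=0 t=1,i=11
  .#...|#  b8=1 t=1,i=0
  ..###|.  b7=0 t=0,i=6
  ..##.|#  b6=1 t=1,i=4
  ..#.#|.  b5=0 t=1,i=8
  ..#..|#  b4=1 t=1,i=13
  ...##|#  b3=1 t=0,i=5
  ...#.|.  b2=0 t=3,i=0
  ....#|#  b1=1 t=0,i=4
  .....|.  b0=0 t=0,i=3
  bits 11001010001101000011110101011010 = 3392421210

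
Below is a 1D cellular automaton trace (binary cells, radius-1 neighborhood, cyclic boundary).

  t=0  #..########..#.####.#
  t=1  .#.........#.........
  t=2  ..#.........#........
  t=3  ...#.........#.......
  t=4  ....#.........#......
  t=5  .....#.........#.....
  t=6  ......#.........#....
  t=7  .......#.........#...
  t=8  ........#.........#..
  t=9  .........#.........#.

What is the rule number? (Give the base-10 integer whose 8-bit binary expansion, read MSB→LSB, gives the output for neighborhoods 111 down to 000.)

  ### -> .   bit 7 = 0  t=0,i=4
  ##. -> .   bit 6 = 0  t=0,i=0
  #.# -> .   bit 5 = 0  t=0,i=14
  #.. -> #   bit 4 = 1  t=0,i=1
  .## -> .   bit 3 = 0  t=0,i=3
  .#. -> .   bit 2 = 0  t=0,i=13
  ..# -> .   bit 1 = 0  t=0,i=2
  ... -> .   bit 0 = 0  t=1,i=3
  bits 00010000 = 16

16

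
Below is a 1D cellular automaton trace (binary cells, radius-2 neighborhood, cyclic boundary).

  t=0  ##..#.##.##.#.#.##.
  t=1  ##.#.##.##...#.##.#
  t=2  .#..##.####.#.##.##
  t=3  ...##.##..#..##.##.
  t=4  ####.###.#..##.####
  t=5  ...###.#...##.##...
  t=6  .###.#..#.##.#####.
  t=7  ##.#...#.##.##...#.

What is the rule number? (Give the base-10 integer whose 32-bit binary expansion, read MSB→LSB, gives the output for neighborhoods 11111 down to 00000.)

  #####|.  b31=0 t=4,i=0
  ####.|.  b30=0 t=2,i=9
  ###.#|#  b29=1 t=1,i=1
  ###..|#  b28=1 t=6,i=17
  ##.##|#  b27=1 t=0,i=8
  ##.#.|.  b26=0 t=0,i=11
  ##..#|.  b25=0 t=0,i=2
  ##...|#  b24=1 t=1,i=10
  #.###|#  b23=1 t=1,i=18
  #.##.|#  b22=1 t=0,i=0
  #.#.#|.  b21=0 t=0,i=12
  #.#..|.  b20=0 t=2,i=1
  #..##|#  b19=1 t=2,i=3
  #..#.|#  b18=1 t=0,i=3
  #...#|.  b17=0 t=1,i=11
  #....|#  b16=1 t=3,i=0
  .####|.  b15=0 t=2,i=8
  .###.|.  b14=0 t=1,i=0
  .##.#|.  b13=0 t=0,i=7
  .##..|#  b12=1 t=0,i=1
  .#.##|#  b11=1 t=0,i=5
  .#.#.|#  b10=1 t=0,i=13
  .#..#|.  b9=0 t=2,i=2
  .#...|#  b8=1 t=5,i=8
  ..###|#  b7=1 t=5,i=3
  ..##.|#  b6=1 t=2,i=4
  ..#.#|.  b5=0 t=0,i=4
  ..#..|.  b4=0 t=3,i=10
  ...##|#  b3=1 t=3,i=2
  ...#.|#  b2=1 t=1,i=12
  ....#|#  b1=1 t=3,i=1
  .....|.  b0=0 t=5,i=0
  bits 00111001110011010001110111001110 = 969743822

969743822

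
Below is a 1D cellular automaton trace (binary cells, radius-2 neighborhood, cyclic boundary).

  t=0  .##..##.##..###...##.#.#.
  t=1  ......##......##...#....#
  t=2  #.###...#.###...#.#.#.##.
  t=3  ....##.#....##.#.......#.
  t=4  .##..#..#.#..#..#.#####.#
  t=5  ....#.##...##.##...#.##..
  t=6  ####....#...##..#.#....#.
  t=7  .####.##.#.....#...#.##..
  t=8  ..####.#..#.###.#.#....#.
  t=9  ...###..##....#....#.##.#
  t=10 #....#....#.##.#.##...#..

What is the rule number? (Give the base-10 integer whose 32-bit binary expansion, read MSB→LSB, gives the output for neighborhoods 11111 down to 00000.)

  ##### -> .   bit 31 = 0  t=4,i=20
  ####. -> #   bit 30 = 1  t=4,i=21
  ###.# -> #   bit 29 = 1  t=4,i=22
  ###.. -> #   bit 28 = 1  t=0,i=14
  ##.## -> #   bit 27 = 1  t=0,i=7
  ##.#. -> .   bit 26 = 0  t=0,i=20
  ##..# -> .   bit 25 = 0  t=0,i=3
  ##... -> #   bit 24 = 1  t=0,i=15
  #.### -> .   bit 23 = 0  t=2,i=2
  #.##. -> .   bit 22 = 0  t=0,i=8
  #.#.# -> .   bit 21 = 0  t=0,i=21
  #.#.. -> .   bit 20 = 0  t=0,i=23
  #..## -> .   bit 19 = 0  t=0,i=0
  #..#. -> #   bit 18 = 1  t=4,i=4
  #...# -> .   bit 17 = 0  t=0,i=16
  #.... -> .   bit 16 = 0  t=1,i=1
  .#### -> #   bit 15 = 1  t=4,i=19
  .###. -> .   bit 14 = 0  t=0,i=13
  .##.# -> #   bit 13 = 1  t=0,i=6
  .##.. -> .   bit 12 = 0  t=0,i=2
  .#.## -> .   bit 11 = 0  t=2,i=1
  .#.#. -> .   bit 10 = 0  t=0,i=22
  .#..# -> #   bit 9 = 1  t=0,i=24
  .#... -> #   bit 8 = 1  t=1,i=0
  ..### -> .   bit 7 = 0  t=0,i=12
  ..##. -> .   bit 6 = 0  t=0,i=1
  ..#.# -> .   bit 5 = 0  t=2,i=8
  ..#.. -> .   bit 4 = 0  t=1,i=19
  ...## -> .   bit 3 = 0  t=0,i=17
  ...#. -> #   bit 2 = 1  t=1,i=18
  ....# -> #   bit 1 = 1  t=1,i=4
  ..... -> #   bit 0 = 1  t=1,i=2
  bits 01111001000001001010001100000111 = 2030347015

2030347015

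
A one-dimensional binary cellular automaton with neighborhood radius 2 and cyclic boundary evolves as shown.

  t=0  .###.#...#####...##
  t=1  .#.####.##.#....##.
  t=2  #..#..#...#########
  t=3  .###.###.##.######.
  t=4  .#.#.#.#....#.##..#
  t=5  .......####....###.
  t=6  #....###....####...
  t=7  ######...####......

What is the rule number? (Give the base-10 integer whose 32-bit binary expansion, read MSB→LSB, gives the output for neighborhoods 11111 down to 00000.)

2794787290

  [31] ##### => #  t=0,i=11
  [30] ####. => .  t=0,i=12
  [29] ###.# => #  t=0,i=3
  [28] ###.. => .  t=0,i=13
  [27] ##.## => .  t=0,i=0
  [26] ##.#. => #  t=0,i=4
  [25] ##..# => #  t=1,i=18
  [24] ##... => .  t=0,i=14
  [23] #.### => #  t=0,i=1
  [22] #.##. => .  t=1,i=8
  [21] #.#.# => .  t=4,i=1
  [20] #.#.. => #  t=0,i=5
  [19] #..## => .  t=3,i=0
  [18] #..#. => #  t=1,i=0
  [17] #...# => .  t=0,i=7
  [16] #.... => #  t=1,i=13
  [15] .#### => .  t=0,i=10
  [14] .###. => .  t=0,i=2
  [13] .##.# => .  t=0,i=18
  [12] .##.. => #  t=1,i=17
  [11] .#.## => .  t=1,i=2
  [10] .#.#. => .  t=4,i=0
  [9] .#..# => .  t=2,i=4
  [8] .#... => #  t=0,i=6
  [7] ..### => #  t=0,i=9
  [6] ..##. => #  t=0,i=17
  [5] ..#.# => .  t=1,i=1
  [4] ..#.. => #  t=2,i=3
  [3] ...## => #  t=0,i=8
  [2] ...#. => .  t=4,i=11
  [1] ....# => #  t=1,i=14
  [0] ..... => .  t=5,i=1
  bits 10100110100101010001000111011010 = 2794787290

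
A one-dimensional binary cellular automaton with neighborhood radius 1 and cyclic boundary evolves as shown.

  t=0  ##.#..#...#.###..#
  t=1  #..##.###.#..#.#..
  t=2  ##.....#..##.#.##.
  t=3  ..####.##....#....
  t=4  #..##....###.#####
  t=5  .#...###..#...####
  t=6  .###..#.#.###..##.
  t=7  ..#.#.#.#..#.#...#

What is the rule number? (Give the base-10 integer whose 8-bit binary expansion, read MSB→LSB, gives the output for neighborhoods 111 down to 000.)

  [7] ### => #  t=0,i=0
  [6] ##. => .  t=0,i=1
  [5] #.# => .  t=0,i=2
  [4] #.. => #  t=0,i=4
  [3] .## => .  t=0,i=12
  [2] .#. => #  t=0,i=3
  [1] ..# => .  t=0,i=5
  [0] ... => #  t=0,i=8
  bits 10010101 = 149

149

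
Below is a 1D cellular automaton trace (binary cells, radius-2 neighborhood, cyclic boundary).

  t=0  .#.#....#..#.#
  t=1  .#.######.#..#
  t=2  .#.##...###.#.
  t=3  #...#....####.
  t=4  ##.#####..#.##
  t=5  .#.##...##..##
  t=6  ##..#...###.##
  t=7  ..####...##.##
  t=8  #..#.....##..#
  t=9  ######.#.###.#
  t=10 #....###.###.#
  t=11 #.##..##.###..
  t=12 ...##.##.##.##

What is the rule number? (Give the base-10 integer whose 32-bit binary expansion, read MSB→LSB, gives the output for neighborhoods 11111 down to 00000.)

649458006

  ##### -> .   bit 31 = 0  t=1,i=5
  ####. -> .   bit 30 = 0  t=1,i=7
  ###.# -> #   bit 29 = 1  t=1,i=8
  ###.. -> .   bit 28 = 0  t=4,i=7
  ##.## -> .   bit 27 = 0  t=4,i=2
  ##.#. -> #   bit 26 = 1  t=1,i=9
  ##..# -> #   bit 25 = 1  t=4,i=8
  ##... -> .   bit 24 = 0  t=2,i=5
  #.### -> #   bit 23 = 1  t=1,i=3
  #.##. -> .   bit 22 = 0  t=2,i=3
  #.#.# -> #   bit 21 = 1  t=0,i=1
  #.#.. -> #   bit 20 = 1  t=0,i=3
  #..## -> .   bit 19 = 0  t=5,i=11
  #..#. -> #   bit 18 = 1  t=0,i=10
  #...# -> .   bit 17 = 0  t=2,i=6
  #.... -> #   bit 16 = 1  t=0,i=5
  .#### -> #   bit 15 = 1  t=1,i=4
  .###. -> #   bit 14 = 1  t=2,i=9
  .##.# -> #   bit 13 = 1  t=5,i=13
  .##.. -> #   bit 12 = 1  t=2,i=4
  .#.## -> .   bit 11 = 0  t=1,i=2
  .#.#. -> .   bit 10 = 0  t=0,i=0
  .#..# -> .   bit 9 = 0  t=0,i=9
  .#... -> #   bit 8 = 1  t=0,i=4
  ..### -> .   bit 7 = 0  t=2,i=8
  ..##. -> #   bit 6 = 1  t=5,i=8
  ..#.# -> .   bit 5 = 0  t=0,i=11
  ..#.. -> #   bit 4 = 1  t=0,i=8
  ...## -> .   bit 3 = 0  t=2,i=7
  ...#. -> #   bit 2 = 1  t=0,i=7
  ....# -> #   bit 1 = 1  t=0,i=6
  ..... -> .   bit 0 = 0  t=8,i=6
  bits 00100110101101011111000101010110 = 649458006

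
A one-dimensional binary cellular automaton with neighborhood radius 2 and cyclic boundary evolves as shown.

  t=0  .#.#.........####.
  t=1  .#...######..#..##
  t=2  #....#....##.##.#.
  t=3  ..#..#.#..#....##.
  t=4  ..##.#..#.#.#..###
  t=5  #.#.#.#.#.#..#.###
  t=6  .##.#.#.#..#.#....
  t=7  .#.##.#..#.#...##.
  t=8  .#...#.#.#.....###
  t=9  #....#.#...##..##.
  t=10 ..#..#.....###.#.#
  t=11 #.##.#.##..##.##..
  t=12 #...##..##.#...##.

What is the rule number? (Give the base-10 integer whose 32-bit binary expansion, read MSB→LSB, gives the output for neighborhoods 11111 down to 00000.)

388059889

  nb #####: next=.  (t=1,i=7, bit31=0)
  nb ####.: next=.  (t=0,i=15, bit30=0)
  nb ###.#: next=.  (t=5,i=0, bit29=0)
  nb ###..: next=#  (t=0,i=16, bit28=1)
  nb ##.##: next=.  (t=2,i=12, bit27=0)
  nb ##.#.: next=#  (t=1,i=0, bit26=1)
  nb ##..#: next=#  (t=0,i=17, bit25=1)
  nb ##...: next=#  (t=3,i=17, bit24=1)
  nb #.###: next=.  (t=5,i=15, bit23=0)
  nb #.##.: next=.  (t=2,i=13, bit22=0)
  nb #.#.#: next=#  (t=2,i=16, bit21=1)
  nb #.#..: next=.  (t=0,i=3, bit20=0)
  nb #..##: next=.  (t=1,i=15, bit19=0)
  nb #..#.: next=.  (t=0,i=0, bit18=0)
  nb #...#: next=.  (t=1,i=3, bit17=0)
  nb #....: next=#  (t=0,i=5, bit16=1)
  nb .####: next=.  (t=0,i=14, bit15=0)
  nb .###.: next=#  (t=4,i=16, bit14=1)
  nb .##.#: next=.  (t=1,i=17, bit13=0)
  nb .##..: next=#  (t=3,i=16, bit12=1)
  nb .#.##: next=.  (t=5,i=14, bit11=0)
  nb .#.#.: next=.  (t=0,i=2, bit10=0)
  nb .#..#: next=#  (t=1,i=14, bit9=1)
  nb .#...: next=.  (t=0,i=4, bit8=0)
  nb ..###: next=#  (t=0,i=13, bit7=1)
  nb ..##.: next=#  (t=1,i=16, bit6=1)
  nb ..#.#: next=#  (t=0,i=1, bit5=1)
  nb ..#..: next=#  (t=1,i=13, bit4=1)
  nb ...##: next=.  (t=0,i=12, bit3=0)
  nb ...#.: next=.  (t=2,i=4, bit2=0)
  nb ....#: next=.  (t=0,i=11, bit1=0)
  nb .....: next=#  (t=0,i=6, bit0=1)
  bits 00010111001000010101001011110001 = 388059889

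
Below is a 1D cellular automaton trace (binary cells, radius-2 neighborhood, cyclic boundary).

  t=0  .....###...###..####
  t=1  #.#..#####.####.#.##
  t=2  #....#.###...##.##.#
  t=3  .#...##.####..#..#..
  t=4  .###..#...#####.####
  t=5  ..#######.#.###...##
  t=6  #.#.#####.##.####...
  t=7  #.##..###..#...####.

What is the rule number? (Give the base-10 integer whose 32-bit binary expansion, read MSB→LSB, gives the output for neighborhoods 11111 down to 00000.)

  [31] ##### => #  t=1,i=7
  [30] ####. => #  t=0,i=18
  [29] ###.# => #  t=1,i=0
  [28] ###.. => #  t=0,i=7
  [27] ##.## => .  t=1,i=10
  [26] ##.#. => .  t=1,i=1
  [25] ##..# => #  t=0,i=14
  [24] ##... => #  t=0,i=0
  [23] #.### => .  t=1,i=11
  [22] #.##. => .  t=2,i=16
  [21] #.#.# => #  t=1,i=16
  [20] #.#.. => .  t=1,i=2
  [19] #..## => .  t=0,i=15
  [18] #..#. => #  t=3,i=13
  [17] #...# => #  t=0,i=9
  [16] #.... => .  t=0,i=1
  [15] .#### => .  t=0,i=17
  [14] .###. => #  t=0,i=6
  [13] .##.# => #  t=2,i=14
  [12] .##.. => .  t=2,i=0
  [11] .#.## => #  t=1,i=17
  [10] .#.#. => .  t=6,i=1
  [9] .#..# => .  t=1,i=3
  [8] .#... => #  t=3,i=2
  [7] ..### => #  t=0,i=5
  [6] ..##. => .  t=2,i=13
  [5] ..#.# => #  t=2,i=5
  [4] ..#.. => #  t=3,i=1
  [3] ...## => .  t=0,i=4
  [2] ...#. => .  t=2,i=4
  [1] ....# => .  t=0,i=3
  [0] ..... => #  t=0,i=2
  bits 11110011001001100110100110110001 = 4079380913

4079380913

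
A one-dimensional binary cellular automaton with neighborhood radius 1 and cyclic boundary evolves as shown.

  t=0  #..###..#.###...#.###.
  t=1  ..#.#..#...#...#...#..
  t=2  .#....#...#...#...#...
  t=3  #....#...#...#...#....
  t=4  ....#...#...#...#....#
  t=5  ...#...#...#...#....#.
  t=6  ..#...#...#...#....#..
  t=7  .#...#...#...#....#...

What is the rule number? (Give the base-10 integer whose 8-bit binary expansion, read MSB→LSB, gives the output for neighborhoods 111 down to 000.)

  nb ###: next=#  (t=0,i=4, bit7=1)
  nb ##.: next=.  (t=0,i=5, bit6=0)
  nb #.#: next=.  (t=0,i=9, bit5=0)
  nb #..: next=.  (t=0,i=1, bit4=0)
  nb .##: next=.  (t=0,i=3, bit3=0)
  nb .#.: next=.  (t=0,i=0, bit2=0)
  nb ..#: next=#  (t=0,i=2, bit1=1)
  nb ...: next=.  (t=0,i=14, bit0=0)
  bits 10000010 = 130

130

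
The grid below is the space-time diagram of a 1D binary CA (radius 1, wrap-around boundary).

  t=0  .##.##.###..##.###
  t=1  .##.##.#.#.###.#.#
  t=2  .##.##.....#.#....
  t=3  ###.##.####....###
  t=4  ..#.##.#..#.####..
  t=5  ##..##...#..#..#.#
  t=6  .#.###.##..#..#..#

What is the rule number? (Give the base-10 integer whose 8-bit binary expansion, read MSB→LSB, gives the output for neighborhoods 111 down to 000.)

  ### -> .   bit 7 = 0  t=0,i=8
  ##. -> #   bit 6 = 1  t=0,i=2
  #.# -> .   bit 5 = 0  t=0,i=0
  #.. -> .   bit 4 = 0  t=0,i=10
  .## -> #   bit 3 = 1  t=0,i=1
  .#. -> .   bit 2 = 0  t=1,i=7
  ..# -> #   bit 1 = 1  t=0,i=11
  ... -> #   bit 0 = 1  t=2,i=7
  bits 01001011 = 75

75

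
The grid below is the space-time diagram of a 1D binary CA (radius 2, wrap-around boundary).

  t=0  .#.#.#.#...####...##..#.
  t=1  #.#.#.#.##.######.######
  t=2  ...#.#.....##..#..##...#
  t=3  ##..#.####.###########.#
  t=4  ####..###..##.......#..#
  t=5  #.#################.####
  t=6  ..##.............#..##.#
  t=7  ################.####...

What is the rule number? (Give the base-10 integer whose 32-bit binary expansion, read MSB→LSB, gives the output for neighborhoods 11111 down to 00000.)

1401935827

  ##### -> .   bit 31 = 0  t=1,i=13
  ####. -> #   bit 30 = 1  t=0,i=13
  ###.# -> .   bit 29 = 0  t=1,i=0
  ###.. -> #   bit 28 = 1  t=0,i=14
  ##.## -> .   bit 27 = 0  t=1,i=10
  ##.#. -> .   bit 26 = 0  t=1,i=1
  ##..# -> #   bit 25 = 1  t=0,i=20
  ##... -> #   bit 24 = 1  t=0,i=15
  #.### -> #   bit 23 = 1  t=1,i=11
  #.##. -> .   bit 22 = 0  t=1,i=8
  #.#.# -> .   bit 21 = 0  t=0,i=3
  #.#.. -> .   bit 20 = 0  t=0,i=7
  #..## -> #   bit 19 = 1  t=2,i=17
  #..#. -> #   bit 18 = 1  t=0,i=0
  #...# -> #   bit 17 = 1  t=0,i=9
  #.... -> #   bit 16 = 1  t=2,i=7
  .#### -> #   bit 15 = 1  t=0,i=12
  .###. -> #   bit 14 = 1  t=3,i=0
  .##.# -> .   bit 13 = 0  t=1,i=9
  .##.. -> #   bit 12 = 1  t=0,i=19
  .#.## -> .   bit 11 = 0  t=1,i=7
  .#.#. -> #   bit 10 = 1  t=0,i=2
  .#..# -> #   bit 9 = 1  t=0,i=23
  .#... -> #   bit 8 = 1  t=0,i=8
  ..### -> #   bit 7 = 1  t=0,i=11
  ..##. -> #   bit 6 = 1  t=0,i=18
  ..#.# -> .   bit 5 = 0  t=0,i=1
  ..#.. -> #   bit 4 = 1  t=0,i=22
  ...## -> .   bit 3 = 0  t=0,i=10
  ...#. -> .   bit 2 = 0  t=2,i=2
  ....# -> #   bit 1 = 1  t=2,i=9
  ..... -> #   bit 0 = 1  t=2,i=8
  bits 01010011100011111101011111010011 = 1401935827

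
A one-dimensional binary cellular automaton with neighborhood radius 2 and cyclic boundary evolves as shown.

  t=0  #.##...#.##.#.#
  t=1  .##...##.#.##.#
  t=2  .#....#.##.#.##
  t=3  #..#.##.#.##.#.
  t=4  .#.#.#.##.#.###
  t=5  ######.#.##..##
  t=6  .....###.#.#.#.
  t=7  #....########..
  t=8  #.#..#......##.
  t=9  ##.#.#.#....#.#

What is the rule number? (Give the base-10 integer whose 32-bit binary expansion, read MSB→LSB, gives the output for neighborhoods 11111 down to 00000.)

  [31] ##### => .  t=5,i=0
  [30] ####. => .  t=5,i=4
  [29] ###.# => #  t=4,i=14
  [28] ###.. => #  t=7,i=12
  [27] ##.## => #  t=0,i=1
  [26] ##.#. => #  t=0,i=11
  [25] ##..# => #  t=5,i=11
  [24] ##... => .  t=0,i=4
  [23] #.### => .  t=4,i=12
  [22] #.##. => #  t=0,i=2
  [21] #.#.# => #  t=0,i=12
  [20] #.#.. => .  t=2,i=1
  [19] #..## => .  t=5,i=12
  [18] #..#. => .  t=3,i=2
  [17] #...# => .  t=0,i=5
  [16] #.... => #  t=2,i=3
  [15] .#### => .  t=5,i=14
  [14] .###. => #  t=4,i=13
  [13] .##.# => .  t=0,i=0
  [12] .##.. => .  t=0,i=3
  [11] .#.## => .  t=0,i=8
  [10] .#.#. => #  t=3,i=14
  [9] .#..# => #  t=3,i=1
  [8] .#... => .  t=2,i=2
  [7] ..### => #  t=5,i=13
  [6] ..##. => #  t=1,i=6
  [5] ..#.# => #  t=0,i=7
  [4] ..#.. => #  t=7,i=0
  [3] ...## => .  t=1,i=5
  [2] ...#. => #  t=0,i=6
  [1] ....# => .  t=2,i=4
  [0] ..... => .  t=6,i=1
  bits 00111110011000010100011011110100 = 1046562548

1046562548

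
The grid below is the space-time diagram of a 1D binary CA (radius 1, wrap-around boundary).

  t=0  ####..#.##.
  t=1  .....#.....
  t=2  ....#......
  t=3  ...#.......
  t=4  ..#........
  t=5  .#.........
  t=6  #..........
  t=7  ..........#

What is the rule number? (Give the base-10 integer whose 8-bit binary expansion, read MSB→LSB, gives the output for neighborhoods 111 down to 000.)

2

  nb ###: next=.  (t=0,i=1, bit7=0)
  nb ##.: next=.  (t=0,i=3, bit6=0)
  nb #.#: next=.  (t=0,i=7, bit5=0)
  nb #..: next=.  (t=0,i=4, bit4=0)
  nb .##: next=.  (t=0,i=0, bit3=0)
  nb .#.: next=.  (t=0,i=6, bit2=0)
  nb ..#: next=#  (t=0,i=5, bit1=1)
  nb ...: next=.  (t=1,i=0, bit0=0)
  bits 00000010 = 2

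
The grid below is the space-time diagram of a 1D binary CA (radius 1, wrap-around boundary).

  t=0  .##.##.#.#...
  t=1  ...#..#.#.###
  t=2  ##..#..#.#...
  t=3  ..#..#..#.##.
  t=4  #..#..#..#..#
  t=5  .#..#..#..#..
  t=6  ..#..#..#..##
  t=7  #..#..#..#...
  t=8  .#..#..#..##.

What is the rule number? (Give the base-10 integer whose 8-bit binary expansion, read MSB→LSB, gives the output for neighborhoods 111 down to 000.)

  ###|.  b7=0 t=1,i=11
  ##.|.  b6=0 t=0,i=2
  #.#|#  b5=1 t=0,i=3
  #..|#  b4=1 t=0,i=10
  .##|.  b3=0 t=0,i=1
  .#.|.  b2=0 t=0,i=7
  ..#|.  b1=0 t=0,i=0
  ...|#  b0=1 t=0,i=11
  bits 00110001 = 49

49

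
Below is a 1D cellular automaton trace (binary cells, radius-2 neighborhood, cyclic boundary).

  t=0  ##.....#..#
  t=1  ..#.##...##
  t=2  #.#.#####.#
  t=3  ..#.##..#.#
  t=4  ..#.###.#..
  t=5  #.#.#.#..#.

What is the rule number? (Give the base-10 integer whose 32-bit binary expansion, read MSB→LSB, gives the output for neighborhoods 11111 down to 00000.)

602575275

  ##### -> .   bit 31 = 0  t=2,i=6
  ####. -> .   bit 30 = 0  t=2,i=7
  ###.# -> #   bit 29 = 1  t=2,i=8
  ###.. -> .   bit 28 = 0  t=0,i=1
  ##.## -> .   bit 27 = 0  t=2,i=9
  ##.#. -> .   bit 26 = 0  t=2,i=1
  ##..# -> #   bit 25 = 1  t=1,i=0
  ##... -> #   bit 24 = 1  t=0,i=2
  #.### -> #   bit 23 = 1  t=2,i=4
  #.##. -> #   bit 22 = 1  t=1,i=4
  #.#.# -> #   bit 21 = 1  t=2,i=2
  #.#.. -> .   bit 20 = 0  t=3,i=10
  #..## -> #   bit 19 = 1  t=0,i=9
  #..#. -> .   bit 18 = 0  t=1,i=1
  #...# -> #   bit 17 = 1  t=1,i=7
  #.... -> .   bit 16 = 0  t=0,i=3
  .#### -> #   bit 15 = 1  t=2,i=5
  .###. -> .   bit 14 = 0  t=0,i=0
  .##.# -> .   bit 13 = 0  t=2,i=0
  .##.. -> #   bit 12 = 1  t=1,i=5
  .#.## -> .   bit 11 = 0  t=1,i=3
  .#.#. -> .   bit 10 = 0  t=3,i=9
  .#..# -> .   bit 9 = 0  t=0,i=8
  .#... -> #   bit 8 = 1  t=4,i=9
  ..### -> #   bit 7 = 1  t=0,i=10
  ..##. -> .   bit 6 = 0  t=1,i=9
  ..#.# -> #   bit 5 = 1  t=1,i=2
  ..#.. -> .   bit 4 = 0  t=0,i=7
  ...## -> #   bit 3 = 1  t=1,i=8
  ...#. -> .   bit 2 = 0  t=0,i=6
  ....# -> #   bit 1 = 1  t=0,i=5
  ..... -> #   bit 0 = 1  t=0,i=4
  bits 00100011111010101001000110101011 = 602575275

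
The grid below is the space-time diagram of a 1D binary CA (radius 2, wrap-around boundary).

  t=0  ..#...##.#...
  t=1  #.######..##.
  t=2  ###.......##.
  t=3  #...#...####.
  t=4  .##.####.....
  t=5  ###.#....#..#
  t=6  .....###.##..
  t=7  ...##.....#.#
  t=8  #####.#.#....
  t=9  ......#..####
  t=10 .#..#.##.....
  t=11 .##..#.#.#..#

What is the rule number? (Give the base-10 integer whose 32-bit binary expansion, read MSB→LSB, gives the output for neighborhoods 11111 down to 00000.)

10697562

  #####|.  b31=0 t=1,i=4
  ####.|.  b30=0 t=1,i=6
  ###.#|.  b29=0 t=3,i=11
  ###..|.  b28=0 t=1,i=7
  ##.##|.  b27=0 t=2,i=12
  ##.#.|.  b26=0 t=0,i=8
  ##..#|.  b25=0 t=1,i=8
  ##...|.  b24=0 t=2,i=3
  #.###|#  b23=1 t=1,i=2
  #.##.|.  b22=0 t=6,i=9
  #.#.#|#  b21=1 t=1,i=0
  #.#..|.  b20=0 t=0,i=9
  #..##|.  b19=0 t=1,i=9
  #..#.|.  b18=0 t=10,i=3
  #...#|#  b17=1 t=0,i=4
  #....|#  b16=1 t=0,i=11
  .####|.  b15=0 t=1,i=3
  .###.|.  b14=0 t=2,i=1
  .##.#|#  b13=1 t=0,i=7
  .##..|#  b12=1 t=6,i=10
  .#.##|#  b11=1 t=1,i=1
  .#.#.|.  b10=0 t=7,i=11
  .#..#|#  b9=1 t=5,i=10
  .#...|#  b8=1 t=0,i=3
  ..###|.  b7=0 t=3,i=8
  ..##.|#  b6=1 t=0,i=6
  ..#.#|.  b5=0 t=7,i=10
  ..#..|#  b4=1 t=0,i=2
  ...##|#  b3=1 t=0,i=5
  ...#.|.  b2=0 t=0,i=1
  ....#|#  b1=1 t=0,i=0
  .....|.  b0=0 t=0,i=12
  bits 00000000101000110011101101011010 = 10697562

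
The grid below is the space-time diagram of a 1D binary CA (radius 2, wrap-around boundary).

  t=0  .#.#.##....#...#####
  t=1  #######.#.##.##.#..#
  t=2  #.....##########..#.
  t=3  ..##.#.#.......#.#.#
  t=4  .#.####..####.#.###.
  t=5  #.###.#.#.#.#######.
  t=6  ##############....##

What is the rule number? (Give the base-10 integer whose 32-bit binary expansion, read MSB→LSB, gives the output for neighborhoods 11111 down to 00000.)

1022360605

  [31] ##### => .  t=0,i=17
  [30] ####. => .  t=0,i=18
  [29] ###.# => #  t=0,i=19
  [28] ###.. => #  t=2,i=15
  [27] ##.## => #  t=1,i=12
  [26] ##.#. => #  t=0,i=0
  [25] ##..# => .  t=2,i=16
  [24] ##... => .  t=0,i=7
  [23] #.### => #  t=4,i=3
  [22] #.##. => #  t=0,i=5
  [21] #.#.# => #  t=0,i=1
  [20] #.#.. => .  t=1,i=16
  [19] #..## => #  t=1,i=18
  [18] #..#. => #  t=2,i=17
  [17] #...# => #  t=0,i=13
  [16] #.... => #  t=0,i=8
  [15] .#### => #  t=0,i=16
  [14] .###. => #  t=4,i=17
  [13] .##.# => #  t=1,i=11
  [12] .##.. => #  t=0,i=6
  [11] .#.## => #  t=0,i=4
  [10] .#.#. => #  t=0,i=2
  [9] .#..# => .  t=1,i=17
  [8] .#... => .  t=0,i=12
  [7] ..### => .  t=0,i=15
  [6] ..##. => .  t=3,i=2
  [5] ..#.# => .  t=2,i=18
  [4] ..#.. => #  t=0,i=11
  [3] ...## => #  t=0,i=14
  [2] ...#. => #  t=0,i=10
  [1] ....# => .  t=0,i=9
  [0] ..... => #  t=2,i=3
  bits 00111100111011111111110000011101 = 1022360605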